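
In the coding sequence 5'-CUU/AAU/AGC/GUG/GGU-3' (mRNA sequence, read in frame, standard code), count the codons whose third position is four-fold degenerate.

3

Codon 1 CUU (Leu): third position 4-fold.
Codon 2 AAU (Asn): third position 2-fold.
Codon 3 AGC (Ser): third position 2-fold.
Codon 4 GUG (Val): third position 4-fold.
Codon 5 GGU (Gly): third position 4-fold.
Four-fold degenerate third positions: 3.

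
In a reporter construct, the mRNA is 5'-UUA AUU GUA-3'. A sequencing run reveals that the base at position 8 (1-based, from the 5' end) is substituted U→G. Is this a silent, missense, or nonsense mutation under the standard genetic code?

missense

Position 8 falls in codon 3: GUA → Val.
After the substitution the codon is GGA → Gly.
Val ≠ Gly, so this is a missense mutation.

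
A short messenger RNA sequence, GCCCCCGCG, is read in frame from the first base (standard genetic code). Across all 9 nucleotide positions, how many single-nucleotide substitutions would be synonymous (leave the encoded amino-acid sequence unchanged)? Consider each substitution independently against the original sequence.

Codon 1 (GCC, Ala): 3 synonymous substitutions.
Codon 2 (CCC, Pro): 3 synonymous substitutions.
Codon 3 (GCG, Ala): 3 synonymous substitutions.
Total: 3 + 3 + 3 = 9.

9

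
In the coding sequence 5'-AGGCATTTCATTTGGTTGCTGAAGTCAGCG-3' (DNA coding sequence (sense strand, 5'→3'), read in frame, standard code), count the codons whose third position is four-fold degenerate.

3

Codon 1 AGG (Arg): third position 2-fold.
Codon 2 CAT (His): third position 2-fold.
Codon 3 TTC (Phe): third position 2-fold.
Codon 4 ATT (Ile): third position 3-fold.
Codon 5 TGG (Trp): third position 1-fold.
Codon 6 TTG (Leu): third position 2-fold.
Codon 7 CTG (Leu): third position 4-fold.
Codon 8 AAG (Lys): third position 2-fold.
Codon 9 TCA (Ser): third position 4-fold.
Codon 10 GCG (Ala): third position 4-fold.
Four-fold degenerate third positions: 3.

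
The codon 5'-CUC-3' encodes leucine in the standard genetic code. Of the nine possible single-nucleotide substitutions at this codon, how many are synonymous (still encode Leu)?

Position 1: none → 0 synonymous.
Position 2: none → 0 synonymous.
Position 3: CUU, CUA, CUG → 3 synonymous.
Total: 0 + 0 + 3 = 3.

3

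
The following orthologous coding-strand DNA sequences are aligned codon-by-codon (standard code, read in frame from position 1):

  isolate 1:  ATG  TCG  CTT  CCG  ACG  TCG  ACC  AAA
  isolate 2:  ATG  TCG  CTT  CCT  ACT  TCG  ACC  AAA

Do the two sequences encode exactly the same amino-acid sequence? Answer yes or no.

Codon 1: ATG Met / ATG Met — identical.
Codon 2: TCG Ser / TCG Ser — identical.
Codon 3: CTT Leu / CTT Leu — identical.
Codon 4: CCG Pro / CCT Pro — synonymous.
Codon 5: ACG Thr / ACT Thr — synonymous.
Codon 6: TCG Ser / TCG Ser — identical.
Codon 7: ACC Thr / ACC Thr — identical.
Codon 8: AAA Lys / AAA Lys — identical.
Nonsynonymous differences: 0 → same protein.

yes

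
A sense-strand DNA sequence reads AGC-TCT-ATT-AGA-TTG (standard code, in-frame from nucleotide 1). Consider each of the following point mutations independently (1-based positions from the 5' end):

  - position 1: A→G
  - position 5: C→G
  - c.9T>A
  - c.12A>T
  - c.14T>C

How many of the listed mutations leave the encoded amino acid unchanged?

Codon 1: AGC (Ser) → GGC (Gly) — missense.
Codon 2: TCT (Ser) → TGT (Cys) — missense.
Codon 3: ATT (Ile) → ATA (Ile) — synonymous.
Codon 4: AGA (Arg) → AGT (Ser) — missense.
Codon 5: TTG (Leu) → TCG (Ser) — missense.
Synonymous: 1 of 5.

1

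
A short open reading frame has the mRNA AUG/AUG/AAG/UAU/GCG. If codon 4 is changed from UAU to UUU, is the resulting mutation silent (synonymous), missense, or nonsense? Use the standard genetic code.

Position 11 falls in codon 4: UAU → Tyr.
After the substitution the codon is UUU → Phe.
Tyr ≠ Phe, so this is a missense mutation.

missense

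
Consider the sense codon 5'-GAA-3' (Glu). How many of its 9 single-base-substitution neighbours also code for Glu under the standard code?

1

Position 1: none → 0 synonymous.
Position 2: none → 0 synonymous.
Position 3: GAG → 1 synonymous.
Total: 0 + 0 + 1 = 1.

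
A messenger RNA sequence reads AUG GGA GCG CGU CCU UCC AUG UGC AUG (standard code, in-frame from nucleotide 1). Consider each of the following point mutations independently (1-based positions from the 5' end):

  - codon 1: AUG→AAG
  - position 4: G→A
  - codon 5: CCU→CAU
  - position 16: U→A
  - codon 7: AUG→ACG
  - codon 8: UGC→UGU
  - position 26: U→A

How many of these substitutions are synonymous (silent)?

1

Codon 1: AUG (Met) → AAG (Lys) — missense.
Codon 2: GGA (Gly) → AGA (Arg) — missense.
Codon 5: CCU (Pro) → CAU (His) — missense.
Codon 6: UCC (Ser) → ACC (Thr) — missense.
Codon 7: AUG (Met) → ACG (Thr) — missense.
Codon 8: UGC (Cys) → UGU (Cys) — synonymous.
Codon 9: AUG (Met) → AAG (Lys) — missense.
Synonymous: 1 of 7.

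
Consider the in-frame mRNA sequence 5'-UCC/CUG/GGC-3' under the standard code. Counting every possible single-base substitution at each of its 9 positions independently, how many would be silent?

10

Codon 1 (UCC, Ser): 3 synonymous substitutions.
Codon 2 (CUG, Leu): 4 synonymous substitutions.
Codon 3 (GGC, Gly): 3 synonymous substitutions.
Total: 3 + 4 + 3 = 10.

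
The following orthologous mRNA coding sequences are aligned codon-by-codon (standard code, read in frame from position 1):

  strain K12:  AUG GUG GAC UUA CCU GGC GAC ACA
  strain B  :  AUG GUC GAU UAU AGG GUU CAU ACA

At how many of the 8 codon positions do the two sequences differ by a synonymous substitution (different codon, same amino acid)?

Codon 1: AUG Met / AUG Met — identical.
Codon 2: GUG Val / GUC Val — synonymous.
Codon 3: GAC Asp / GAU Asp — synonymous.
Codon 4: UUA Leu / UAU Tyr — nonsynonymous.
Codon 5: CCU Pro / AGG Arg — nonsynonymous.
Codon 6: GGC Gly / GUU Val — nonsynonymous.
Codon 7: GAC Asp / CAU His — nonsynonymous.
Codon 8: ACA Thr / ACA Thr — identical.
Synonymous differences: 2.

2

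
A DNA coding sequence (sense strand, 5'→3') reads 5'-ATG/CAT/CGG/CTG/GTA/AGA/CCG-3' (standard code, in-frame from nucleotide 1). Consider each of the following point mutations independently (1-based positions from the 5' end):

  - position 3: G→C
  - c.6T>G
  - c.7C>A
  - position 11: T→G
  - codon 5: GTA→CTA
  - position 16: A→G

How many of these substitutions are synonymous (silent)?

1

Codon 1: ATG (Met) → ATC (Ile) — missense.
Codon 2: CAT (His) → CAG (Gln) — missense.
Codon 3: CGG (Arg) → AGG (Arg) — synonymous.
Codon 4: CTG (Leu) → CGG (Arg) — missense.
Codon 5: GTA (Val) → CTA (Leu) — missense.
Codon 6: AGA (Arg) → GGA (Gly) — missense.
Synonymous: 1 of 6.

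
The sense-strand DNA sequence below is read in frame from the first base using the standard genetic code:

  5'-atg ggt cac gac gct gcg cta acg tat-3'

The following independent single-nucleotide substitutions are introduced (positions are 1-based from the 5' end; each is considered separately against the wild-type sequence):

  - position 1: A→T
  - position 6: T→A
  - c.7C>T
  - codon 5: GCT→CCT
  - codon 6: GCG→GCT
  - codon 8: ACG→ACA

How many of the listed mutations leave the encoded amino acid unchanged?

Codon 1: ATG (Met) → TTG (Leu) — missense.
Codon 2: GGT (Gly) → GGA (Gly) — synonymous.
Codon 3: CAC (His) → TAC (Tyr) — missense.
Codon 5: GCT (Ala) → CCT (Pro) — missense.
Codon 6: GCG (Ala) → GCT (Ala) — synonymous.
Codon 8: ACG (Thr) → ACA (Thr) — synonymous.
Synonymous: 3 of 6.

3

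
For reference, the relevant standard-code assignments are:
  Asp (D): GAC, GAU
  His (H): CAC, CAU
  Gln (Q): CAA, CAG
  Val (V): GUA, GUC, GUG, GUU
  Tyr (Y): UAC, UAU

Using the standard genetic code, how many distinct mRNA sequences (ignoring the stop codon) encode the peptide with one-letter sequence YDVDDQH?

256

Tyr: 2 codons.
Asp: 2 codons.
Val: 4 codons.
Asp: 2 codons.
Asp: 2 codons.
Gln: 2 codons.
His: 2 codons.
2 × 2 × 4 × 2 × 2 × 2 × 2 = 256.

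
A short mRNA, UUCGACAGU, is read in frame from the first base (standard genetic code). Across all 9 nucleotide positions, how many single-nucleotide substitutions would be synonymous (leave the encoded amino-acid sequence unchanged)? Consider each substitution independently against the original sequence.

3

Codon 1 (UUC, Phe): 1 synonymous substitution.
Codon 2 (GAC, Asp): 1 synonymous substitution.
Codon 3 (AGU, Ser): 1 synonymous substitution.
Total: 1 + 1 + 1 = 3.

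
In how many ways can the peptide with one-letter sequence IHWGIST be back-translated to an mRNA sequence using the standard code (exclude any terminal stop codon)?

1728

Ile: 3 codons.
His: 2 codons.
Trp: 1 codon.
Gly: 4 codons.
Ile: 3 codons.
Ser: 6 codons.
Thr: 4 codons.
3 × 2 × 1 × 4 × 3 × 6 × 4 = 1728.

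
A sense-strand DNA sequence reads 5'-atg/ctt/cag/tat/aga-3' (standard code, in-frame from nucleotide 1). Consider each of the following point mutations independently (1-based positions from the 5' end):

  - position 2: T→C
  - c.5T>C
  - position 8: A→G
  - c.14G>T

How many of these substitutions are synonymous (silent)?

0

Codon 1: ATG (Met) → ACG (Thr) — missense.
Codon 2: CTT (Leu) → CCT (Pro) — missense.
Codon 3: CAG (Gln) → CGG (Arg) — missense.
Codon 5: AGA (Arg) → ATA (Ile) — missense.
Synonymous: 0 of 4.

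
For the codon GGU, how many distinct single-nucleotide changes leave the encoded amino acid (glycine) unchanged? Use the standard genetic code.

Position 1: none → 0 synonymous.
Position 2: none → 0 synonymous.
Position 3: GGC, GGA, GGG → 3 synonymous.
Total: 0 + 0 + 3 = 3.

3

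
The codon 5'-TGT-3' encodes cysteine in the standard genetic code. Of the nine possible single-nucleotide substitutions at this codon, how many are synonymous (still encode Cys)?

1

Position 1: none → 0 synonymous.
Position 2: none → 0 synonymous.
Position 3: TGC → 1 synonymous.
Total: 0 + 0 + 1 = 1.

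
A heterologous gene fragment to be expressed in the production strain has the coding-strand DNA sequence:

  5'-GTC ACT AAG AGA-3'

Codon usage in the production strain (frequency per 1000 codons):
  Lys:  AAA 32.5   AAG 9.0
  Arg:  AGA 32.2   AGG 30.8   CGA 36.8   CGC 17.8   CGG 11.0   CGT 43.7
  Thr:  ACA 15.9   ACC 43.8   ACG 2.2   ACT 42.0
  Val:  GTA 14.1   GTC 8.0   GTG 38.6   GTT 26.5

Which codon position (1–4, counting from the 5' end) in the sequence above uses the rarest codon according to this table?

1

Codon 1 GTC (Val): 8.0 per 1000.
Codon 2 ACT (Thr): 42.0 per 1000.
Codon 3 AAG (Lys): 9.0 per 1000.
Codon 4 AGA (Arg): 32.2 per 1000.
Lowest frequency is 8.0 at codon 1.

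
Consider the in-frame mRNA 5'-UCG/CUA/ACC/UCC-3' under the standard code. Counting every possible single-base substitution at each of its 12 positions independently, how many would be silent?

Codon 1 (UCG, Ser): 3 synonymous substitutions.
Codon 2 (CUA, Leu): 4 synonymous substitutions.
Codon 3 (ACC, Thr): 3 synonymous substitutions.
Codon 4 (UCC, Ser): 3 synonymous substitutions.
Total: 3 + 4 + 3 + 3 = 13.

13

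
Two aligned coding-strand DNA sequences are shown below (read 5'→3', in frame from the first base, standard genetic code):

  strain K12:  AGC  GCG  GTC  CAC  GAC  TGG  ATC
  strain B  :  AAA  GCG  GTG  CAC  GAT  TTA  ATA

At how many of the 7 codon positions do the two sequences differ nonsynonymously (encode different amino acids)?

2

Codon 1: AGC Ser / AAA Lys — nonsynonymous.
Codon 2: GCG Ala / GCG Ala — identical.
Codon 3: GTC Val / GTG Val — synonymous.
Codon 4: CAC His / CAC His — identical.
Codon 5: GAC Asp / GAT Asp — synonymous.
Codon 6: TGG Trp / TTA Leu — nonsynonymous.
Codon 7: ATC Ile / ATA Ile — synonymous.
Nonsynonymous differences: 2.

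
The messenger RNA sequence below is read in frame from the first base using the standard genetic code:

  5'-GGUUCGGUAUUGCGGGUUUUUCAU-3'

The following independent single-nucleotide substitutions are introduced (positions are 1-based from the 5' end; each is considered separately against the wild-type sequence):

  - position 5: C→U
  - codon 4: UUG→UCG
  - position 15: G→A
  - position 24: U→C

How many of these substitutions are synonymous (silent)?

Codon 2: UCG (Ser) → UUG (Leu) — missense.
Codon 4: UUG (Leu) → UCG (Ser) — missense.
Codon 5: CGG (Arg) → CGA (Arg) — synonymous.
Codon 8: CAU (His) → CAC (His) — synonymous.
Synonymous: 2 of 4.

2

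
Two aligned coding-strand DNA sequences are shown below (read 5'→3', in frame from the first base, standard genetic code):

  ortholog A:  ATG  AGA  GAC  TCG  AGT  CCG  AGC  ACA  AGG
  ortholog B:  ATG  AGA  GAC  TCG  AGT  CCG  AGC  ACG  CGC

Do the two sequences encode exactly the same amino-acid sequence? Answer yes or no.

Codon 1: ATG Met / ATG Met — identical.
Codon 2: AGA Arg / AGA Arg — identical.
Codon 3: GAC Asp / GAC Asp — identical.
Codon 4: TCG Ser / TCG Ser — identical.
Codon 5: AGT Ser / AGT Ser — identical.
Codon 6: CCG Pro / CCG Pro — identical.
Codon 7: AGC Ser / AGC Ser — identical.
Codon 8: ACA Thr / ACG Thr — synonymous.
Codon 9: AGG Arg / CGC Arg — synonymous.
Nonsynonymous differences: 0 → same protein.

yes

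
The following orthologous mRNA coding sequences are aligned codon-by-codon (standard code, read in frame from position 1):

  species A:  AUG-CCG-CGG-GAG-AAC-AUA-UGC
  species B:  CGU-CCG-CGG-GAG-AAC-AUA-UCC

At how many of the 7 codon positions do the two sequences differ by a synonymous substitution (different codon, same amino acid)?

0

Codon 1: AUG Met / CGU Arg — nonsynonymous.
Codon 2: CCG Pro / CCG Pro — identical.
Codon 3: CGG Arg / CGG Arg — identical.
Codon 4: GAG Glu / GAG Glu — identical.
Codon 5: AAC Asn / AAC Asn — identical.
Codon 6: AUA Ile / AUA Ile — identical.
Codon 7: UGC Cys / UCC Ser — nonsynonymous.
Synonymous differences: 0.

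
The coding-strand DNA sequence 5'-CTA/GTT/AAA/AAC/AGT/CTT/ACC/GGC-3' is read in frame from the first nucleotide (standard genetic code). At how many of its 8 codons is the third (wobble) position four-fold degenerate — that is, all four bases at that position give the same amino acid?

Codon 1 CTA (Leu): third position 4-fold.
Codon 2 GTT (Val): third position 4-fold.
Codon 3 AAA (Lys): third position 2-fold.
Codon 4 AAC (Asn): third position 2-fold.
Codon 5 AGT (Ser): third position 2-fold.
Codon 6 CTT (Leu): third position 4-fold.
Codon 7 ACC (Thr): third position 4-fold.
Codon 8 GGC (Gly): third position 4-fold.
Four-fold degenerate third positions: 5.

5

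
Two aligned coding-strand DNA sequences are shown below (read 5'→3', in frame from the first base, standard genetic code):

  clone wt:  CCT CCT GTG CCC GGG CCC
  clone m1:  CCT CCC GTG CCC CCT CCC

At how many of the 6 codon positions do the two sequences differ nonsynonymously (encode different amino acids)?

Codon 1: CCT Pro / CCT Pro — identical.
Codon 2: CCT Pro / CCC Pro — synonymous.
Codon 3: GTG Val / GTG Val — identical.
Codon 4: CCC Pro / CCC Pro — identical.
Codon 5: GGG Gly / CCT Pro — nonsynonymous.
Codon 6: CCC Pro / CCC Pro — identical.
Nonsynonymous differences: 1.

1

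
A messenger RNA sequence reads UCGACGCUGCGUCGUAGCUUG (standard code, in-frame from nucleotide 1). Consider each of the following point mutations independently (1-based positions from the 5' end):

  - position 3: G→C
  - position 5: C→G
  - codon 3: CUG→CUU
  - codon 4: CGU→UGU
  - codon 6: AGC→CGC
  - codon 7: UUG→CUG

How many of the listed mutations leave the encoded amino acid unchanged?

3

Codon 1: UCG (Ser) → UCC (Ser) — synonymous.
Codon 2: ACG (Thr) → AGG (Arg) — missense.
Codon 3: CUG (Leu) → CUU (Leu) — synonymous.
Codon 4: CGU (Arg) → UGU (Cys) — missense.
Codon 6: AGC (Ser) → CGC (Arg) — missense.
Codon 7: UUG (Leu) → CUG (Leu) — synonymous.
Synonymous: 3 of 6.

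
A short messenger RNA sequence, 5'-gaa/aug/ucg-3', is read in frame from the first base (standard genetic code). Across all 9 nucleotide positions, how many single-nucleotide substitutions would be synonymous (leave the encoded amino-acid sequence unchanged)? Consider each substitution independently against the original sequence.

Codon 1 (GAA, Glu): 1 synonymous substitution.
Codon 2 (AUG, Met): 0 synonymous substitutions.
Codon 3 (UCG, Ser): 3 synonymous substitutions.
Total: 1 + 0 + 3 = 4.

4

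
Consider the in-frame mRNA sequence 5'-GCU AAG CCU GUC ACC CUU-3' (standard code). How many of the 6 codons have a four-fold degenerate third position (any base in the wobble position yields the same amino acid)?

5

Codon 1 GCU (Ala): third position 4-fold.
Codon 2 AAG (Lys): third position 2-fold.
Codon 3 CCU (Pro): third position 4-fold.
Codon 4 GUC (Val): third position 4-fold.
Codon 5 ACC (Thr): third position 4-fold.
Codon 6 CUU (Leu): third position 4-fold.
Four-fold degenerate third positions: 5.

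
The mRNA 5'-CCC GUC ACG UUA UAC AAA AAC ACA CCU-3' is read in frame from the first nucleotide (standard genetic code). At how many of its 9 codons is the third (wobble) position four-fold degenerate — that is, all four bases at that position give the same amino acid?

Codon 1 CCC (Pro): third position 4-fold.
Codon 2 GUC (Val): third position 4-fold.
Codon 3 ACG (Thr): third position 4-fold.
Codon 4 UUA (Leu): third position 2-fold.
Codon 5 UAC (Tyr): third position 2-fold.
Codon 6 AAA (Lys): third position 2-fold.
Codon 7 AAC (Asn): third position 2-fold.
Codon 8 ACA (Thr): third position 4-fold.
Codon 9 CCU (Pro): third position 4-fold.
Four-fold degenerate third positions: 5.

5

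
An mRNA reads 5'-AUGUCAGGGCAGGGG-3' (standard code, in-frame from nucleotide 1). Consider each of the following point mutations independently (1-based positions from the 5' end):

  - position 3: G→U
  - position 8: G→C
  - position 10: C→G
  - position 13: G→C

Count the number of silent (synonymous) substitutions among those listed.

Codon 1: AUG (Met) → AUU (Ile) — missense.
Codon 3: GGG (Gly) → GCG (Ala) — missense.
Codon 4: CAG (Gln) → GAG (Glu) — missense.
Codon 5: GGG (Gly) → CGG (Arg) — missense.
Synonymous: 0 of 4.

0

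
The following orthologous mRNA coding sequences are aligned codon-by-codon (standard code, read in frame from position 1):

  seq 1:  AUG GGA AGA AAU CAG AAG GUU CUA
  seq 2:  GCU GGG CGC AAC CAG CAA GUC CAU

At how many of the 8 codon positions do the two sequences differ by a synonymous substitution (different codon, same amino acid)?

4

Codon 1: AUG Met / GCU Ala — nonsynonymous.
Codon 2: GGA Gly / GGG Gly — synonymous.
Codon 3: AGA Arg / CGC Arg — synonymous.
Codon 4: AAU Asn / AAC Asn — synonymous.
Codon 5: CAG Gln / CAG Gln — identical.
Codon 6: AAG Lys / CAA Gln — nonsynonymous.
Codon 7: GUU Val / GUC Val — synonymous.
Codon 8: CUA Leu / CAU His — nonsynonymous.
Synonymous differences: 4.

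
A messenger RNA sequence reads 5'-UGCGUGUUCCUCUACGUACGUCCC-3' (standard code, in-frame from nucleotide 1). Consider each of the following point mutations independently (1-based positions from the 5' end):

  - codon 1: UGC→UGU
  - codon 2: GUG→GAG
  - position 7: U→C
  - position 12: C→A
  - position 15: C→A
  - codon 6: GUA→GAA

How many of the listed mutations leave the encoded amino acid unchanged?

2

Codon 1: UGC (Cys) → UGU (Cys) — synonymous.
Codon 2: GUG (Val) → GAG (Glu) — missense.
Codon 3: UUC (Phe) → CUC (Leu) — missense.
Codon 4: CUC (Leu) → CUA (Leu) — synonymous.
Codon 5: UAC (Tyr) → UAA (Stop) — nonsense.
Codon 6: GUA (Val) → GAA (Glu) — missense.
Synonymous: 2 of 6.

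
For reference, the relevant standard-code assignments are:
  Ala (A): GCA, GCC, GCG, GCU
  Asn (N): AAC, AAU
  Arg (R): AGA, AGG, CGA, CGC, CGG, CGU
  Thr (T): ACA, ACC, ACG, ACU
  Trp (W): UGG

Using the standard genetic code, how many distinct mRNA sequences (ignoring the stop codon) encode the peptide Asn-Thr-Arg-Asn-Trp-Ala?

384

Asn: 2 codons.
Thr: 4 codons.
Arg: 6 codons.
Asn: 2 codons.
Trp: 1 codon.
Ala: 4 codons.
2 × 4 × 6 × 2 × 1 × 4 = 384.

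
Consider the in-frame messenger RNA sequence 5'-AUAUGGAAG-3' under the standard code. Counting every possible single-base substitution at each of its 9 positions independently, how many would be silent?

Codon 1 (AUA, Ile): 2 synonymous substitutions.
Codon 2 (UGG, Trp): 0 synonymous substitutions.
Codon 3 (AAG, Lys): 1 synonymous substitution.
Total: 2 + 0 + 1 = 3.

3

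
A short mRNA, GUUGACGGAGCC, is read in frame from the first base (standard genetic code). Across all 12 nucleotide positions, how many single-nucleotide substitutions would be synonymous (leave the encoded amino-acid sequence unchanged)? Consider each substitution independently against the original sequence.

10

Codon 1 (GUU, Val): 3 synonymous substitutions.
Codon 2 (GAC, Asp): 1 synonymous substitution.
Codon 3 (GGA, Gly): 3 synonymous substitutions.
Codon 4 (GCC, Ala): 3 synonymous substitutions.
Total: 3 + 1 + 3 + 3 = 10.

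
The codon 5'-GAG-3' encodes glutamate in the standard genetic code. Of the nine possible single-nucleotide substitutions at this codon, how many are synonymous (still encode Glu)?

Position 1: none → 0 synonymous.
Position 2: none → 0 synonymous.
Position 3: GAA → 1 synonymous.
Total: 0 + 0 + 1 = 1.

1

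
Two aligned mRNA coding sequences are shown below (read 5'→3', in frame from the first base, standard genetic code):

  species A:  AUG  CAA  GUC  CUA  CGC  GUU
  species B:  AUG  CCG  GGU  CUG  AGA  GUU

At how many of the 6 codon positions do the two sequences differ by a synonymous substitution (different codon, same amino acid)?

Codon 1: AUG Met / AUG Met — identical.
Codon 2: CAA Gln / CCG Pro — nonsynonymous.
Codon 3: GUC Val / GGU Gly — nonsynonymous.
Codon 4: CUA Leu / CUG Leu — synonymous.
Codon 5: CGC Arg / AGA Arg — synonymous.
Codon 6: GUU Val / GUU Val — identical.
Synonymous differences: 2.

2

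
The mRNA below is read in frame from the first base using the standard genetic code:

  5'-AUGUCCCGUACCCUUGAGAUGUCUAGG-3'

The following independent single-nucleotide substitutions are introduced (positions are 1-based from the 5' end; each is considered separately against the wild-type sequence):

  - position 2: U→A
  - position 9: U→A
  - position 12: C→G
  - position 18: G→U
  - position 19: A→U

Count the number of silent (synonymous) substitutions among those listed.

Codon 1: AUG (Met) → AAG (Lys) — missense.
Codon 3: CGU (Arg) → CGA (Arg) — synonymous.
Codon 4: ACC (Thr) → ACG (Thr) — synonymous.
Codon 6: GAG (Glu) → GAU (Asp) — missense.
Codon 7: AUG (Met) → UUG (Leu) — missense.
Synonymous: 2 of 5.

2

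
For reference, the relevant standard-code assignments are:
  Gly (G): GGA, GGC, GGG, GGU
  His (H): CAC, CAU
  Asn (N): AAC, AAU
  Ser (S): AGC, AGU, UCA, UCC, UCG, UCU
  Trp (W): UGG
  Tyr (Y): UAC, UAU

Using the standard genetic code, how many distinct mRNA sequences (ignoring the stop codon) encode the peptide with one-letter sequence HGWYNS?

192

His: 2 codons.
Gly: 4 codons.
Trp: 1 codon.
Tyr: 2 codons.
Asn: 2 codons.
Ser: 6 codons.
2 × 4 × 1 × 2 × 2 × 6 = 192.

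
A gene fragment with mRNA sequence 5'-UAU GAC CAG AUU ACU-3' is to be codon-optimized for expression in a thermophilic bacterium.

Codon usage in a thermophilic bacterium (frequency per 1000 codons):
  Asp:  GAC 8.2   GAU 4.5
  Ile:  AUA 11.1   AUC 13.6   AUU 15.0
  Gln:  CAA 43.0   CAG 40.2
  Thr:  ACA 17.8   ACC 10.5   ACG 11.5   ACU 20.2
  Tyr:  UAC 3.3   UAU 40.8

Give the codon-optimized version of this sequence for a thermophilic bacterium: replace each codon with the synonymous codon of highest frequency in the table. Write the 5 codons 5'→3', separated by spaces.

UAU GAC CAA AUU ACU

Codon 1 (Tyr): best is UAU at 40.8.
Codon 2 (Asp): best is GAC at 8.2.
Codon 3 (Gln): best is CAA at 43.0.
Codon 4 (Ile): best is AUU at 15.0.
Codon 5 (Thr): best is ACU at 20.2.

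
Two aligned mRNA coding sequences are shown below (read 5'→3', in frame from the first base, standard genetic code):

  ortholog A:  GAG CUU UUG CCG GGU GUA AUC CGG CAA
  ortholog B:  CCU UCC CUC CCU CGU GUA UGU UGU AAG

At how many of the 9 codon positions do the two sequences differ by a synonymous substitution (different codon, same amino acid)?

Codon 1: GAG Glu / CCU Pro — nonsynonymous.
Codon 2: CUU Leu / UCC Ser — nonsynonymous.
Codon 3: UUG Leu / CUC Leu — synonymous.
Codon 4: CCG Pro / CCU Pro — synonymous.
Codon 5: GGU Gly / CGU Arg — nonsynonymous.
Codon 6: GUA Val / GUA Val — identical.
Codon 7: AUC Ile / UGU Cys — nonsynonymous.
Codon 8: CGG Arg / UGU Cys — nonsynonymous.
Codon 9: CAA Gln / AAG Lys — nonsynonymous.
Synonymous differences: 2.

2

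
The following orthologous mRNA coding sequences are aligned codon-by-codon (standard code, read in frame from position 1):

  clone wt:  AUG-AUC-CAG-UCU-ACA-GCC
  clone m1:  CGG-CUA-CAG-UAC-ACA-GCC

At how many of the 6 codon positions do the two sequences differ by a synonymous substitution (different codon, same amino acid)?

Codon 1: AUG Met / CGG Arg — nonsynonymous.
Codon 2: AUC Ile / CUA Leu — nonsynonymous.
Codon 3: CAG Gln / CAG Gln — identical.
Codon 4: UCU Ser / UAC Tyr — nonsynonymous.
Codon 5: ACA Thr / ACA Thr — identical.
Codon 6: GCC Ala / GCC Ala — identical.
Synonymous differences: 0.

0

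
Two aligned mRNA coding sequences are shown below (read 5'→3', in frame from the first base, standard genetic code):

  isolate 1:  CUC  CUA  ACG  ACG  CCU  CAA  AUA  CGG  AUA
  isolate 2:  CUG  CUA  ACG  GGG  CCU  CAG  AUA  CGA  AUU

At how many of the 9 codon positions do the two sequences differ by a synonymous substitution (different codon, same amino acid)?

Codon 1: CUC Leu / CUG Leu — synonymous.
Codon 2: CUA Leu / CUA Leu — identical.
Codon 3: ACG Thr / ACG Thr — identical.
Codon 4: ACG Thr / GGG Gly — nonsynonymous.
Codon 5: CCU Pro / CCU Pro — identical.
Codon 6: CAA Gln / CAG Gln — synonymous.
Codon 7: AUA Ile / AUA Ile — identical.
Codon 8: CGG Arg / CGA Arg — synonymous.
Codon 9: AUA Ile / AUU Ile — synonymous.
Synonymous differences: 4.

4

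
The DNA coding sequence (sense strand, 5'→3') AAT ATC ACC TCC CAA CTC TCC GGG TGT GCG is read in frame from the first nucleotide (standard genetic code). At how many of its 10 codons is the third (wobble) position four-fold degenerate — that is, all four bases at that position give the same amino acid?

Codon 1 AAT (Asn): third position 2-fold.
Codon 2 ATC (Ile): third position 3-fold.
Codon 3 ACC (Thr): third position 4-fold.
Codon 4 TCC (Ser): third position 4-fold.
Codon 5 CAA (Gln): third position 2-fold.
Codon 6 CTC (Leu): third position 4-fold.
Codon 7 TCC (Ser): third position 4-fold.
Codon 8 GGG (Gly): third position 4-fold.
Codon 9 TGT (Cys): third position 2-fold.
Codon 10 GCG (Ala): third position 4-fold.
Four-fold degenerate third positions: 6.

6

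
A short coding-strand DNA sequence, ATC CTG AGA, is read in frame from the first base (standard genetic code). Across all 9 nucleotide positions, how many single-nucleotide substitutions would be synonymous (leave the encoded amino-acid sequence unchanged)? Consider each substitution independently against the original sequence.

8

Codon 1 (ATC, Ile): 2 synonymous substitutions.
Codon 2 (CTG, Leu): 4 synonymous substitutions.
Codon 3 (AGA, Arg): 2 synonymous substitutions.
Total: 2 + 4 + 2 = 8.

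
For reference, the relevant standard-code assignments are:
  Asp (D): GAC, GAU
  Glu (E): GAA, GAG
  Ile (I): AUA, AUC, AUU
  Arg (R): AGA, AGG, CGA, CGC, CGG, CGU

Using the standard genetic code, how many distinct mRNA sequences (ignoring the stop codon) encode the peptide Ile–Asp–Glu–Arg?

Ile: 3 codons.
Asp: 2 codons.
Glu: 2 codons.
Arg: 6 codons.
3 × 2 × 2 × 6 = 72.

72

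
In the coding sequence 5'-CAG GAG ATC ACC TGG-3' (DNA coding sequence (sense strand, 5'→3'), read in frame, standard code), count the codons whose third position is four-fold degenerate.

Codon 1 CAG (Gln): third position 2-fold.
Codon 2 GAG (Glu): third position 2-fold.
Codon 3 ATC (Ile): third position 3-fold.
Codon 4 ACC (Thr): third position 4-fold.
Codon 5 TGG (Trp): third position 1-fold.
Four-fold degenerate third positions: 1.

1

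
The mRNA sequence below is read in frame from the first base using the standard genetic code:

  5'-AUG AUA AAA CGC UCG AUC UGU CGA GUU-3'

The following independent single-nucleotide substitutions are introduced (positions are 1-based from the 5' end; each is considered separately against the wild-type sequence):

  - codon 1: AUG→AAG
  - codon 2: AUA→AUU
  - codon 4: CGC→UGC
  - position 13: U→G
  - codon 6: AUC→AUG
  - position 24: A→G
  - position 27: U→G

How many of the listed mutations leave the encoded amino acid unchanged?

3

Codon 1: AUG (Met) → AAG (Lys) — missense.
Codon 2: AUA (Ile) → AUU (Ile) — synonymous.
Codon 4: CGC (Arg) → UGC (Cys) — missense.
Codon 5: UCG (Ser) → GCG (Ala) — missense.
Codon 6: AUC (Ile) → AUG (Met) — missense.
Codon 8: CGA (Arg) → CGG (Arg) — synonymous.
Codon 9: GUU (Val) → GUG (Val) — synonymous.
Synonymous: 3 of 7.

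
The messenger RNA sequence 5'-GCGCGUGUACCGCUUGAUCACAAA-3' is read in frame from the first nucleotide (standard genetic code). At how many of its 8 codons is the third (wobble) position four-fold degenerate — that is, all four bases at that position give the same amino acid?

5

Codon 1 GCG (Ala): third position 4-fold.
Codon 2 CGU (Arg): third position 4-fold.
Codon 3 GUA (Val): third position 4-fold.
Codon 4 CCG (Pro): third position 4-fold.
Codon 5 CUU (Leu): third position 4-fold.
Codon 6 GAU (Asp): third position 2-fold.
Codon 7 CAC (His): third position 2-fold.
Codon 8 AAA (Lys): third position 2-fold.
Four-fold degenerate third positions: 5.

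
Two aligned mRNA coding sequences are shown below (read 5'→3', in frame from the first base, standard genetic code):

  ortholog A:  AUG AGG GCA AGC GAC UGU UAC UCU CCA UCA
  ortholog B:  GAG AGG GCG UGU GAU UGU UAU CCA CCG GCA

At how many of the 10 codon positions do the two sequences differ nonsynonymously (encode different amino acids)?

4

Codon 1: AUG Met / GAG Glu — nonsynonymous.
Codon 2: AGG Arg / AGG Arg — identical.
Codon 3: GCA Ala / GCG Ala — synonymous.
Codon 4: AGC Ser / UGU Cys — nonsynonymous.
Codon 5: GAC Asp / GAU Asp — synonymous.
Codon 6: UGU Cys / UGU Cys — identical.
Codon 7: UAC Tyr / UAU Tyr — synonymous.
Codon 8: UCU Ser / CCA Pro — nonsynonymous.
Codon 9: CCA Pro / CCG Pro — synonymous.
Codon 10: UCA Ser / GCA Ala — nonsynonymous.
Nonsynonymous differences: 4.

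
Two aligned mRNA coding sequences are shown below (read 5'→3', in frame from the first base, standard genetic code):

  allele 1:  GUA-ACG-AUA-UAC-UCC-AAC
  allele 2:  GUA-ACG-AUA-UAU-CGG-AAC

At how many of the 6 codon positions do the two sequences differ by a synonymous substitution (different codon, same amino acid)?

Codon 1: GUA Val / GUA Val — identical.
Codon 2: ACG Thr / ACG Thr — identical.
Codon 3: AUA Ile / AUA Ile — identical.
Codon 4: UAC Tyr / UAU Tyr — synonymous.
Codon 5: UCC Ser / CGG Arg — nonsynonymous.
Codon 6: AAC Asn / AAC Asn — identical.
Synonymous differences: 1.

1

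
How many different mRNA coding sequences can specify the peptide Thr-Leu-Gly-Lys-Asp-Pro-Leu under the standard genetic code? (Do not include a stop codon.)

9216

Thr: 4 codons.
Leu: 6 codons.
Gly: 4 codons.
Lys: 2 codons.
Asp: 2 codons.
Pro: 4 codons.
Leu: 6 codons.
4 × 6 × 4 × 2 × 2 × 4 × 6 = 9216.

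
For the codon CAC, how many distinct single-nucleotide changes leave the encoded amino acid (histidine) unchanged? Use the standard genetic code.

Position 1: none → 0 synonymous.
Position 2: none → 0 synonymous.
Position 3: CAU → 1 synonymous.
Total: 0 + 0 + 1 = 1.

1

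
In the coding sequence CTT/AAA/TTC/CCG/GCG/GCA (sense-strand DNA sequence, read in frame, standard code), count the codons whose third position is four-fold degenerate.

Codon 1 CTT (Leu): third position 4-fold.
Codon 2 AAA (Lys): third position 2-fold.
Codon 3 TTC (Phe): third position 2-fold.
Codon 4 CCG (Pro): third position 4-fold.
Codon 5 GCG (Ala): third position 4-fold.
Codon 6 GCA (Ala): third position 4-fold.
Four-fold degenerate third positions: 4.

4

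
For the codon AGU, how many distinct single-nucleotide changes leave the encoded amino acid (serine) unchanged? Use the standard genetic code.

1

Position 1: none → 0 synonymous.
Position 2: none → 0 synonymous.
Position 3: AGC → 1 synonymous.
Total: 0 + 0 + 1 = 1.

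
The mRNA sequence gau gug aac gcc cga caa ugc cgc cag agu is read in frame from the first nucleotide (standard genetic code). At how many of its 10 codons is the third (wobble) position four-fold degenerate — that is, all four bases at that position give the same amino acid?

Codon 1 GAU (Asp): third position 2-fold.
Codon 2 GUG (Val): third position 4-fold.
Codon 3 AAC (Asn): third position 2-fold.
Codon 4 GCC (Ala): third position 4-fold.
Codon 5 CGA (Arg): third position 4-fold.
Codon 6 CAA (Gln): third position 2-fold.
Codon 7 UGC (Cys): third position 2-fold.
Codon 8 CGC (Arg): third position 4-fold.
Codon 9 CAG (Gln): third position 2-fold.
Codon 10 AGU (Ser): third position 2-fold.
Four-fold degenerate third positions: 4.

4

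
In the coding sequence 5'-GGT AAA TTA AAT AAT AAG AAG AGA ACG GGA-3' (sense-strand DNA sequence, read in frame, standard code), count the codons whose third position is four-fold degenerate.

3

Codon 1 GGT (Gly): third position 4-fold.
Codon 2 AAA (Lys): third position 2-fold.
Codon 3 TTA (Leu): third position 2-fold.
Codon 4 AAT (Asn): third position 2-fold.
Codon 5 AAT (Asn): third position 2-fold.
Codon 6 AAG (Lys): third position 2-fold.
Codon 7 AAG (Lys): third position 2-fold.
Codon 8 AGA (Arg): third position 2-fold.
Codon 9 ACG (Thr): third position 4-fold.
Codon 10 GGA (Gly): third position 4-fold.
Four-fold degenerate third positions: 3.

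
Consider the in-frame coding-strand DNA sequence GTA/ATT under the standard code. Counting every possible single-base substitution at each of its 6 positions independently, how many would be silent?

Codon 1 (GTA, Val): 3 synonymous substitutions.
Codon 2 (ATT, Ile): 2 synonymous substitutions.
Total: 3 + 2 = 5.

5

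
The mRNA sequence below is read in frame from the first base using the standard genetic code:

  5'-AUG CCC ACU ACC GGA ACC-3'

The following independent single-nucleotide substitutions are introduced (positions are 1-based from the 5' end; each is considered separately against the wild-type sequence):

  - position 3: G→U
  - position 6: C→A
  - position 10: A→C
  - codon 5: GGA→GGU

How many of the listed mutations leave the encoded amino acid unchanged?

2

Codon 1: AUG (Met) → AUU (Ile) — missense.
Codon 2: CCC (Pro) → CCA (Pro) — synonymous.
Codon 4: ACC (Thr) → CCC (Pro) — missense.
Codon 5: GGA (Gly) → GGU (Gly) — synonymous.
Synonymous: 2 of 4.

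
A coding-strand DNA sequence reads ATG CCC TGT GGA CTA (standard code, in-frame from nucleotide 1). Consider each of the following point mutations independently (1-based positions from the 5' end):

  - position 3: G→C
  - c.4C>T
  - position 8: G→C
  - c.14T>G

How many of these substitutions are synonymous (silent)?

Codon 1: ATG (Met) → ATC (Ile) — missense.
Codon 2: CCC (Pro) → TCC (Ser) — missense.
Codon 3: TGT (Cys) → TCT (Ser) — missense.
Codon 5: CTA (Leu) → CGA (Arg) — missense.
Synonymous: 0 of 4.

0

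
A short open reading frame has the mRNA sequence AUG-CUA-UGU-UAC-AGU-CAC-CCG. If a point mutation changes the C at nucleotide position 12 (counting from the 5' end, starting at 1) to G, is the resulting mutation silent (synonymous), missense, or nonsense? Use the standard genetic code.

Position 12 falls in codon 4: UAC → Tyr.
After the substitution the codon is UAG → Stop.
The new codon is a stop codon, so this is a nonsense mutation.

nonsense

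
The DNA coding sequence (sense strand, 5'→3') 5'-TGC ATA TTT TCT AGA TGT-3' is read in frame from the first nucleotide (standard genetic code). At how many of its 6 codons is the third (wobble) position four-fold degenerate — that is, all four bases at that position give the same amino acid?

Codon 1 TGC (Cys): third position 2-fold.
Codon 2 ATA (Ile): third position 3-fold.
Codon 3 TTT (Phe): third position 2-fold.
Codon 4 TCT (Ser): third position 4-fold.
Codon 5 AGA (Arg): third position 2-fold.
Codon 6 TGT (Cys): third position 2-fold.
Four-fold degenerate third positions: 1.

1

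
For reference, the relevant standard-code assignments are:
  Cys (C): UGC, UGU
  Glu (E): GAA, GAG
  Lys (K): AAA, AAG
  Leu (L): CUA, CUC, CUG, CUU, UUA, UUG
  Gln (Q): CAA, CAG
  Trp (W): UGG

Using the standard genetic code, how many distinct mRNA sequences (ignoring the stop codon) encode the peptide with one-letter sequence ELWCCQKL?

Glu: 2 codons.
Leu: 6 codons.
Trp: 1 codon.
Cys: 2 codons.
Cys: 2 codons.
Gln: 2 codons.
Lys: 2 codons.
Leu: 6 codons.
2 × 6 × 1 × 2 × 2 × 2 × 2 × 6 = 1152.

1152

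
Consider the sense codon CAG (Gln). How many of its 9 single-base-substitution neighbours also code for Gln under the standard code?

Position 1: none → 0 synonymous.
Position 2: none → 0 synonymous.
Position 3: CAA → 1 synonymous.
Total: 0 + 0 + 1 = 1.

1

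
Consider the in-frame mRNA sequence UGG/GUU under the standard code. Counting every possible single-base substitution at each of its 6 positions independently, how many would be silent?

3

Codon 1 (UGG, Trp): 0 synonymous substitutions.
Codon 2 (GUU, Val): 3 synonymous substitutions.
Total: 0 + 3 = 3.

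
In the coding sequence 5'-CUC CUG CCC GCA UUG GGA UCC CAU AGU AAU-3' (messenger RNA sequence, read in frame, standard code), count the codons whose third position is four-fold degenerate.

Codon 1 CUC (Leu): third position 4-fold.
Codon 2 CUG (Leu): third position 4-fold.
Codon 3 CCC (Pro): third position 4-fold.
Codon 4 GCA (Ala): third position 4-fold.
Codon 5 UUG (Leu): third position 2-fold.
Codon 6 GGA (Gly): third position 4-fold.
Codon 7 UCC (Ser): third position 4-fold.
Codon 8 CAU (His): third position 2-fold.
Codon 9 AGU (Ser): third position 2-fold.
Codon 10 AAU (Asn): third position 2-fold.
Four-fold degenerate third positions: 6.

6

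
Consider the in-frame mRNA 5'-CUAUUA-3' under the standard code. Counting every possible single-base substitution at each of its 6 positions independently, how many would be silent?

6

Codon 1 (CUA, Leu): 4 synonymous substitutions.
Codon 2 (UUA, Leu): 2 synonymous substitutions.
Total: 4 + 2 = 6.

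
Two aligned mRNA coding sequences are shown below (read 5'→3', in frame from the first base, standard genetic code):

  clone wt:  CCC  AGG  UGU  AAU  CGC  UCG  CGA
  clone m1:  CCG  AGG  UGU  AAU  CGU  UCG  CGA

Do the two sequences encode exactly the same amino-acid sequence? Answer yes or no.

yes

Codon 1: CCC Pro / CCG Pro — synonymous.
Codon 2: AGG Arg / AGG Arg — identical.
Codon 3: UGU Cys / UGU Cys — identical.
Codon 4: AAU Asn / AAU Asn — identical.
Codon 5: CGC Arg / CGU Arg — synonymous.
Codon 6: UCG Ser / UCG Ser — identical.
Codon 7: CGA Arg / CGA Arg — identical.
Nonsynonymous differences: 0 → same protein.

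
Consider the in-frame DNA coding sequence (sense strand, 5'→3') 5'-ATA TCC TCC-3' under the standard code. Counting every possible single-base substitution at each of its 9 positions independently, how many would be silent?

8

Codon 1 (ATA, Ile): 2 synonymous substitutions.
Codon 2 (TCC, Ser): 3 synonymous substitutions.
Codon 3 (TCC, Ser): 3 synonymous substitutions.
Total: 2 + 3 + 3 = 8.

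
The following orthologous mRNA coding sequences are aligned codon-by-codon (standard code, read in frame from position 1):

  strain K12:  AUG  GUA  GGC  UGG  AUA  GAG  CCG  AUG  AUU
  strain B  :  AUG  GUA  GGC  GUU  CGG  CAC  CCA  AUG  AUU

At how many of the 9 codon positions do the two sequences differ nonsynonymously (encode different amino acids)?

Codon 1: AUG Met / AUG Met — identical.
Codon 2: GUA Val / GUA Val — identical.
Codon 3: GGC Gly / GGC Gly — identical.
Codon 4: UGG Trp / GUU Val — nonsynonymous.
Codon 5: AUA Ile / CGG Arg — nonsynonymous.
Codon 6: GAG Glu / CAC His — nonsynonymous.
Codon 7: CCG Pro / CCA Pro — synonymous.
Codon 8: AUG Met / AUG Met — identical.
Codon 9: AUU Ile / AUU Ile — identical.
Nonsynonymous differences: 3.

3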